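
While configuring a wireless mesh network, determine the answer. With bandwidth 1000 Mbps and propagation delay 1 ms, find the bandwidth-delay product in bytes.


Given: bandwidth = 1000 Mbps, delay = 1 ms
BDP in bits = 1000 * 10^6 * 1 / 1000
BDP in bits = 1000000
BDP in bytes = 1000000 / 8 = 125000

125000


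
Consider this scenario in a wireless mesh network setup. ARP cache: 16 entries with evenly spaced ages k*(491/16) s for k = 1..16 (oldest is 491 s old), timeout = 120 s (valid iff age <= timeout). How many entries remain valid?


Ages are k * 491/16 s for k = 1..16 (spacing = 30.6875 s).
Entry k is valid iff k * 491/16 <= 120 iff k <= 16 * 120 / 491 = 3.9104
n_valid = floor(3.9104) = 3
(n_stale = 16 - 3 = 13)

3


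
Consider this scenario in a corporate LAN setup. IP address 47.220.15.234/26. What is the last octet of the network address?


Given: IP = 47.220.15.234, prefix = /26
Subnet mask = 255.255.255.192
Last octet of IP: 234
Last octet of mask: 192
Network last octet = 234 AND 192 = 192

192


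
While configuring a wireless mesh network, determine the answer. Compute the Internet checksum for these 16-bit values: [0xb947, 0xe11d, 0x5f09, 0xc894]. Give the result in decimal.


Given words: [0xb947, 0xe11d, 0x5f09, 0xc894]
Step 1: Sum all words
Raw sum = 47431 + 57629 + 24329 + 51348 = 180737
Step 2: Fold carry: (49665 + 2) = 49667
One's complement = ~49667 & 0xFFFF = 15868

15868


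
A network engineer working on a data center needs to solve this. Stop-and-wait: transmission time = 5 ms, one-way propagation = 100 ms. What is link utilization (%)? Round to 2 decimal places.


Given: Ttrans = 5 ms, Tprop = 100 ms
RTT = 2 * Tprop = 2 * 100 = 200 ms
U = Ttrans / (Ttrans + RTT)
U = 5 / (5 + 200)
U = 5 / 205 = 0.02439
U% = 2.44%

2.44


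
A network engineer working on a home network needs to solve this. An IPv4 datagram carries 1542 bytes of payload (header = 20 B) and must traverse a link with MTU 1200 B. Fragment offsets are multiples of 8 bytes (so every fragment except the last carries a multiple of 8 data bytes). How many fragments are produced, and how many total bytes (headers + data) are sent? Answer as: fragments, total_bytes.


Max data per non-final fragment = floor((MTU - header)/8)*8 = floor((1200 - 20)/8)*8 = floor(1180/8)*8 = 1176 B
Final fragment needs no 8-byte alignment: it can carry up to MTU - header = 1180 B
Non-final fragments needed = ceil((payload - 1180) / 1176) = ceil(362/1176) = ceil(0.3078) = 1
Number of fragments = 1 + 1 = 2
Fragment sizes (data): 1 * 1176 B + 366 B (last, 366 <= 1180 OK)
Total bytes sent = payload + n_frags * header = 1542 + 2*20 = 1542 + 40 = 1582 B

2, 1582


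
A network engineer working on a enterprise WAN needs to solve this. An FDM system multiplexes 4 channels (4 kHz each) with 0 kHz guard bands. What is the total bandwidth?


Given: 4 channels, 4 kHz each, guard = 0 kHz
Channel bandwidth = 4 * 4 = 16 kHz
Guard bands = 3 gaps * 0 kHz = 0 kHz
Total = 16 + 0 = 16 kHz

16


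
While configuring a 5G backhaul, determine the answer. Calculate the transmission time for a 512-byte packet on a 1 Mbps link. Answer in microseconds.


Given: packet = 512 bytes, bandwidth = 1 Mbps
Packet in bits = 512 * 8 = 4096 bits
Bandwidth = 1 * 10^6 = 1000000 bps
Time = 4096 / 1000000 seconds
Time in us = 4096 * 10^6 / 1000000 = 4096

4096


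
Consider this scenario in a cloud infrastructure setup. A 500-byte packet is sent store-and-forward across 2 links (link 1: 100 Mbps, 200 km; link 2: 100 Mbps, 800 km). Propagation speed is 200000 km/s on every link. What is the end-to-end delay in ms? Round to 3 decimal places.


Packet = 500 bytes = 4000 bits. Store-and-forward: sum (t_trans + t_prop) per link.
Link 1: t_trans = 4000/(100*10^6) s = 0.0400 ms; t_prop = 200/200000 s = 1.0000 ms; subtotal = 1.0400 ms
Link 2: t_trans = 4000/(100*10^6) s = 0.0400 ms; t_prop = 800/200000 s = 4.0000 ms; subtotal = 4.0400 ms
End-to-end = 1.0400 + 4.0400 = 5.0800 ms -> 5.080 ms (3 dp)

5.080


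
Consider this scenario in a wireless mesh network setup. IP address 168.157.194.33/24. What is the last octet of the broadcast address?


Given: IP = 168.157.194.33, prefix = /24
Host bits = 32 - 24 = 8
Network last octet = 33 AND mask = 0
Host part size = 2^8 - 1 = 255
Broadcast last octet = 0 OR 255 = 255

255


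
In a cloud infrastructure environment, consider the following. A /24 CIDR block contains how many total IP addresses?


Given: CIDR prefix /24
Host bits = 32 - 24 = 8
Total addresses = 2^8 = 256

256


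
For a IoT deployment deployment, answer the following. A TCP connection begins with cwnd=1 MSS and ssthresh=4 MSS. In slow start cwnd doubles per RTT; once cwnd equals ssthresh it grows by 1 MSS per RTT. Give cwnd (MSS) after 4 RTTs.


RTT 0: cwnd = 1 MSS (initial)
RTT 1: cwnd = 2 MSS (slow start, doubled)
RTT 2: cwnd = 4 MSS (slow start, doubled)
RTT 3: cwnd = 5 MSS (congestion avoidance, +1)
RTT 4: cwnd = 6 MSS (congestion avoidance, +1)

6


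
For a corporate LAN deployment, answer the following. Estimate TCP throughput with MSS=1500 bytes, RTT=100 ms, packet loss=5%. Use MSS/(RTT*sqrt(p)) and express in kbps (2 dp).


Given: MSS = 1500 bytes, RTT = 100 ms, loss = 5%
RTT in seconds = 100 / 1000 = 0.1
Loss rate = 5% = 0.05
sqrt(loss) = sqrt(0.05) = 0.223606797750
Throughput (bytes/s) = 1500 / (0.1 * 0.223606797750) = 67082.0393
Throughput (kbps) = 67082.0393 * 8 / 1000 = 536.656315 -> 536.66 kbps (2 dp)

536.66


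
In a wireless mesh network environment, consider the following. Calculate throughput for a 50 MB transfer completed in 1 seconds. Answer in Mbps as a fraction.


Given: file = 50 MB, time = 1 s
File in Mb = 50 * 8 = 400 Mb
Throughput = 400 / 1 Mbps
Throughput = 400 Mbps

400


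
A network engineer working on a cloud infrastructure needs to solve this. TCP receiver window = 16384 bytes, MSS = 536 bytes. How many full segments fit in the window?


Given: RWND = 16384 bytes, MSS = 536 bytes
Full segments = floor(RWND / MSS)
Full segments = floor(16384 / 536)
Full segments = floor(30.5672) = 30

30


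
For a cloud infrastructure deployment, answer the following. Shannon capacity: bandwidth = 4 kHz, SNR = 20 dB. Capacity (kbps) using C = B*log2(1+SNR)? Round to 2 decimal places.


Given: B = 4 kHz, SNR = 20 dB
SNR linear = 10^(20/10) = 100
1 + SNR = 101
log2(101) = 6.6582114828
C = 4 * 1000 * 6.6582114828 = 26632.8459 bps
C = 26.632846 kbps -> 26.63 kbps (2 dp)

26.63


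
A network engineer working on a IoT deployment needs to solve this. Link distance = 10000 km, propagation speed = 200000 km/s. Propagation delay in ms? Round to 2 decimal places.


Given: distance = 10000 km, speed = 200000 km/s
Delay = distance / speed = 10000 / 200000 seconds
Delay in ms = 10000 * 1000 / 200000
Delay = 50.0000 ms
Rounded to 2 dp = 50.00 ms

50.00


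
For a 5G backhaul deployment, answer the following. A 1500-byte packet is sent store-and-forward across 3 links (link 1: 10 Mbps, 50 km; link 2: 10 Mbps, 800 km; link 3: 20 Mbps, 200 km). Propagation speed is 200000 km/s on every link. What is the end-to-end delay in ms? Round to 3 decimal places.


Packet = 1500 bytes = 12000 bits. Store-and-forward: sum (t_trans + t_prop) per link.
Link 1: t_trans = 12000/(10*10^6) s = 1.2000 ms; t_prop = 50/200000 s = 0.2500 ms; subtotal = 1.4500 ms
Link 2: t_trans = 12000/(10*10^6) s = 1.2000 ms; t_prop = 800/200000 s = 4.0000 ms; subtotal = 5.2000 ms
Link 3: t_trans = 12000/(20*10^6) s = 0.6000 ms; t_prop = 200/200000 s = 1.0000 ms; subtotal = 1.6000 ms
End-to-end = 1.4500 + 5.2000 + 1.6000 = 8.2500 ms -> 8.250 ms (3 dp)

8.250


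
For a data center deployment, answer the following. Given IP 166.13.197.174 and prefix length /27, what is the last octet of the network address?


Given: IP = 166.13.197.174, prefix = /27
Subnet mask = 255.255.255.224
Last octet of IP: 174
Last octet of mask: 224
Network last octet = 174 AND 224 = 160

160


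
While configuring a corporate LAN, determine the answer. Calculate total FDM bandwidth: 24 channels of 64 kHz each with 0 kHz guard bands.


Given: 24 channels, 64 kHz each, guard = 0 kHz
Channel bandwidth = 24 * 64 = 1536 kHz
Guard bands = 23 gaps * 0 kHz = 0 kHz
Total = 1536 + 0 = 1536 kHz

1536


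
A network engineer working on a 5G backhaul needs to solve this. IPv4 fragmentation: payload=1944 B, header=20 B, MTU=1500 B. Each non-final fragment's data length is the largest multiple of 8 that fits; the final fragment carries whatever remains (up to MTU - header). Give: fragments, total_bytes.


Max data per non-final fragment = floor((MTU - header)/8)*8 = floor((1500 - 20)/8)*8 = floor(1480/8)*8 = 1480 B
Final fragment needs no 8-byte alignment: it can carry up to MTU - header = 1480 B
Non-final fragments needed = ceil((payload - 1480) / 1480) = ceil(464/1480) = ceil(0.3135) = 1
Number of fragments = 1 + 1 = 2
Fragment sizes (data): 1 * 1480 B + 464 B (last, 464 <= 1480 OK)
Total bytes sent = payload + n_frags * header = 1944 + 2*20 = 1944 + 40 = 1984 B

2, 1984


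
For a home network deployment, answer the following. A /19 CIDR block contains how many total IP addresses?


Given: CIDR prefix /19
Host bits = 32 - 19 = 13
Total addresses = 2^13 = 8192

8192


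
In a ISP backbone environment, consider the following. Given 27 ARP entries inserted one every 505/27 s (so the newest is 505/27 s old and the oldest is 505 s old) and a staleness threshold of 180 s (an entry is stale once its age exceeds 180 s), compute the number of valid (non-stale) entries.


Ages are k * 505/27 s for k = 1..27 (spacing = 18.7037 s).
Entry k is valid iff k * 505/27 <= 180 iff k <= 27 * 180 / 505 = 9.6238
n_valid = floor(9.6238) = 9
(n_stale = 27 - 9 = 18)

9


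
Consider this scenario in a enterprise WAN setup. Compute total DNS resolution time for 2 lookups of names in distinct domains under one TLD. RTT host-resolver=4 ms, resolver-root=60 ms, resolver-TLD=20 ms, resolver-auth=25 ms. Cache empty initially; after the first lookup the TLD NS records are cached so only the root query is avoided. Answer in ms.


Lookup 1 (cold cache): local + root + TLD + auth = 4 + 60 + 20 + 25 = 109 ms
Lookups 2..2 (TLD NS cached -> skip root; new domain -> still ask TLD and auth): local + TLD + auth = 4 + 20 + 25 = 49 ms each
Remaining 1 lookups: 1 * 49 = 49 ms
Total = 109 + 49 = 158 ms

158


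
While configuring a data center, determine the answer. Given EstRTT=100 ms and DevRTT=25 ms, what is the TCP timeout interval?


Given: EstRTT = 100 ms, DevRTT = 25 ms
Timeout = EstRTT + 4 * DevRTT
4 * DevRTT = 4 * 25 = 100
Timeout = 100 + 100 = 200 ms

200


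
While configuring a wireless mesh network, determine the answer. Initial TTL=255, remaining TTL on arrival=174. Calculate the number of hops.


Given: initial TTL = 255, received TTL = 174
Hops = initial TTL - received TTL
Hops = 255 - 174 = 81

81


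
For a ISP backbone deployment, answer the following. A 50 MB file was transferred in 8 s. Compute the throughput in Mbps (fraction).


Given: file = 50 MB, time = 8 s
File in Mb = 50 * 8 = 400 Mb
Throughput = 400 / 8 Mbps
Throughput = 50 Mbps

50


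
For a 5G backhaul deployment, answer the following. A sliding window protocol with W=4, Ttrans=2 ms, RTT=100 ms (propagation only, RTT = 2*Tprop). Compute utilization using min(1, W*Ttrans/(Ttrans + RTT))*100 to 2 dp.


Given: W = 4, Ttrans = 2 ms, RTT = 100 ms (= 2 * Tprop, Tprop = 50 ms)
Cycle time = Ttrans + RTT = 2 + 100 = 102 ms (first packet sent until its ACK returns)
W * Ttrans = 4 * 2 = 8 ms of sending per cycle
W * Ttrans / (Ttrans + RTT) = 8 / 102 = 0.078431
U = min(1, 0.078431) = 0.078431
U% = 7.84%

7.84


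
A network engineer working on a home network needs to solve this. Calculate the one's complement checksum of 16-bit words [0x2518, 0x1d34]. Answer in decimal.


Given words: [0x2518, 0x1d34]
Step 1: Sum all words
Raw sum = 9496 + 7476 = 16972
One's complement = ~16972 & 0xFFFF = 48563

48563


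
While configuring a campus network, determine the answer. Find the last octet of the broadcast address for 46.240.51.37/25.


Given: IP = 46.240.51.37, prefix = /25
Host bits = 32 - 25 = 7
Network last octet = 37 AND mask = 0
Host part size = 2^7 - 1 = 127
Broadcast last octet = 0 OR 127 = 127

127


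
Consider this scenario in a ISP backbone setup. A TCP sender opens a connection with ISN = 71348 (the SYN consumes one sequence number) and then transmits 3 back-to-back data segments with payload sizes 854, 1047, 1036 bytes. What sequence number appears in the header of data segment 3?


The SYN occupies sequence number ISN = 71348, so the first data byte is ISN + 1 = 71349.
SEQ of data segment i = (ISN + 1) + sum of payload sizes of segments 1..i-1.
Segment 1: SEQ = 71349, payload = 854 bytes
Segment 2: SEQ = 72203, payload = 1047 bytes
Segment 3: SEQ = 73250, payload = 1036 bytes
SEQ of segment 3 = 71349 + 854 + 1047 = 73250

73250


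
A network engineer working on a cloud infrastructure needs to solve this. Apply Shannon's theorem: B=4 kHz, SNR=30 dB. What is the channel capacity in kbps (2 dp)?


Given: B = 4 kHz, SNR = 30 dB
SNR linear = 10^(30/10) = 1000
1 + SNR = 1001
log2(1001) = 9.9672262588
C = 4 * 1000 * 9.9672262588 = 39868.9050 bps
C = 39.868905 kbps -> 39.87 kbps (2 dp)

39.87


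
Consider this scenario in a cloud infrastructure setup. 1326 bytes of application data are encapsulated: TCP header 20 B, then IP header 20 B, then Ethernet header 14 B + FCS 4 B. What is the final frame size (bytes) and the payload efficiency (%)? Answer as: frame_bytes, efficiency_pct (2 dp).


TCP segment = 1326 + 20 = 1346 B
IP packet = 1346 + 20 = 1366 B
Ethernet frame = 1366 + 14 + 4 = 1384 B
Efficiency = app / frame = 1326 / 1384 = 0.958092 = 95.8092% -> 95.81% (2 dp)

1384, 95.81


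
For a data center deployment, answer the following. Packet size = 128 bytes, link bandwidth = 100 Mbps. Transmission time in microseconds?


Given: packet = 128 bytes, bandwidth = 100 Mbps
Packet in bits = 128 * 8 = 1024 bits
Bandwidth = 100 * 10^6 = 100000000 bps
Time = 1024 / 100000000 seconds
Time in us = 1024 * 10^6 / 100000000 = 10.24

10.24


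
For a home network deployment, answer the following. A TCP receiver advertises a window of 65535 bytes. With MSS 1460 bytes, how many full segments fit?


Given: RWND = 65535 bytes, MSS = 1460 bytes
Full segments = floor(RWND / MSS)
Full segments = floor(65535 / 1460)
Full segments = floor(44.887) = 44

44


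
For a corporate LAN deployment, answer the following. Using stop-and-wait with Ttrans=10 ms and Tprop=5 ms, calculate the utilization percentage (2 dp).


Given: Ttrans = 10 ms, Tprop = 5 ms
RTT = 2 * Tprop = 2 * 5 = 10 ms
U = Ttrans / (Ttrans + RTT)
U = 10 / (10 + 10)
U = 10 / 20 = 0.5
U% = 50.00%

50.00


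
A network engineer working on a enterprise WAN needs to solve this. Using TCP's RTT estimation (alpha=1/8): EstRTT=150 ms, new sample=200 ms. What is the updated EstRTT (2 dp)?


Given: EstRTT = 150 ms, SampleRTT = 200 ms, alpha = 1/8
New EstRTT = (1 - alpha) * EstRTT + alpha * SampleRTT
(7/8) * 150 = 131.25
(1/8) * 200 = 25
New EstRTT = 131.25 + 25 = 156.25 ms -> 156.25 ms (2 dp)

156.25


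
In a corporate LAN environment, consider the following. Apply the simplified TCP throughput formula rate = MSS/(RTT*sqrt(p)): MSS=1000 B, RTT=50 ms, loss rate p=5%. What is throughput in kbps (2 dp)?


Given: MSS = 1000 bytes, RTT = 50 ms, loss = 5%
RTT in seconds = 50 / 1000 = 0.05
Loss rate = 5% = 0.05
sqrt(loss) = sqrt(0.05) = 0.223606797750
Throughput (bytes/s) = 1000 / (0.05 * 0.223606797750) = 89442.7191
Throughput (kbps) = 89442.7191 * 8 / 1000 = 715.541753 -> 715.54 kbps (2 dp)

715.54


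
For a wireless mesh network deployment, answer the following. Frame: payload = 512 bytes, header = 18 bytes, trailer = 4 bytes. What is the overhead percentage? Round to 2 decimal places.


Given: payload = 512 B, header = 18 B, trailer = 4 B
Overhead bytes = header + trailer = 18 + 4 = 22
Total frame = payload + overhead = 512 + 22 = 534
Overhead % = 22 / 534 * 100 = 4.1199% -> 4.12% (2 dp)

4.12


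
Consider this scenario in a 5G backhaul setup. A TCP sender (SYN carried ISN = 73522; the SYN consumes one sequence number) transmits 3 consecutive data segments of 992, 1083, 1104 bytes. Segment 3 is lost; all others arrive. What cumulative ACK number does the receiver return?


SYN uses sequence number 73522; first data byte = ISN + 1 = 73523.
Segment 1: SEQ = 73523, len = 992 B, covers [73523, 74514]
Segment 2: SEQ = 74515, len = 1083 B, covers [74515, 75597]
Segment 3: SEQ = 75598, len = 1104 B, covers [75598, 76701] [LOST]
In-order data received: bytes [73523, 75597] (segments 1..2).
Segment 3 missing -> gap begins at byte 75598.
Cumulative ACK = next expected in-order byte = 73523 + 992 + 1083 = 75598

75598


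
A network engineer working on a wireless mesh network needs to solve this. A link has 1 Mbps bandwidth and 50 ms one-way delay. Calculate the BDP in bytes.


Given: bandwidth = 1 Mbps, delay = 50 ms
BDP in bits = 1 * 10^6 * 50 / 1000
BDP in bits = 50000
BDP in bytes = 50000 / 8 = 6250

6250


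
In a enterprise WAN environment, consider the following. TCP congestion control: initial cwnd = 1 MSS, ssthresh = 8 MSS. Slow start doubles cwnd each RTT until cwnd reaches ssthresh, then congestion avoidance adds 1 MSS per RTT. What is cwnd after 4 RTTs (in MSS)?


RTT 0: cwnd = 1 MSS (initial)
RTT 1: cwnd = 2 MSS (slow start, doubled)
RTT 2: cwnd = 4 MSS (slow start, doubled)
RTT 3: cwnd = 8 MSS (slow start, doubled)
RTT 4: cwnd = 9 MSS (congestion avoidance, +1)

9


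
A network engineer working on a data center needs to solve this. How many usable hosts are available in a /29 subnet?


Given: subnet mask /29
Host bits = 32 - 29 = 3
Total addresses = 2^3 = 8
Usable hosts = 8 - 2 (network + broadcast) = 6

6


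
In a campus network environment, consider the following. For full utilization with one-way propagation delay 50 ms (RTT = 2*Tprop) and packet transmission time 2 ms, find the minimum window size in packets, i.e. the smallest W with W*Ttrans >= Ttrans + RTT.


Given: Ttrans = 2 ms, RTT = 100 ms (= 2 * Tprop, Tprop = 50 ms)
Time until first ACK returns = Ttrans + RTT = 2 + 100 = 102 ms
Need W * Ttrans >= Ttrans + RTT  ->  W >= (Ttrans + RTT) / Ttrans
(Ttrans + RTT) / Ttrans = 102 / 2 = 51
W_min = ceil(51) = 51

51


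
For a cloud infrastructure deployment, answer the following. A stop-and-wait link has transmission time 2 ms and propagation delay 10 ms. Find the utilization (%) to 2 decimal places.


Given: Ttrans = 2 ms, Tprop = 10 ms
RTT = 2 * Tprop = 2 * 10 = 20 ms
U = Ttrans / (Ttrans + RTT)
U = 2 / (2 + 20)
U = 2 / 22 = 0.090909
U% = 9.09%

9.09


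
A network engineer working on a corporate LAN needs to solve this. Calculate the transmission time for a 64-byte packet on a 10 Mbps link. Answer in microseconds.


Given: packet = 64 bytes, bandwidth = 10 Mbps
Packet in bits = 64 * 8 = 512 bits
Bandwidth = 10 * 10^6 = 10000000 bps
Time = 512 / 10000000 seconds
Time in us = 512 * 10^6 / 10000000 = 51.2

51.2


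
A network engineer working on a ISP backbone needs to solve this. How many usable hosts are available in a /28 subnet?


Given: subnet mask /28
Host bits = 32 - 28 = 4
Total addresses = 2^4 = 16
Usable hosts = 16 - 2 (network + broadcast) = 14

14


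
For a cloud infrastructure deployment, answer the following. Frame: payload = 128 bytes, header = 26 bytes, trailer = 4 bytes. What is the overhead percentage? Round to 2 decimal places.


Given: payload = 128 B, header = 26 B, trailer = 4 B
Overhead bytes = header + trailer = 26 + 4 = 30
Total frame = payload + overhead = 128 + 30 = 158
Overhead % = 30 / 158 * 100 = 18.9873% -> 18.99% (2 dp)

18.99


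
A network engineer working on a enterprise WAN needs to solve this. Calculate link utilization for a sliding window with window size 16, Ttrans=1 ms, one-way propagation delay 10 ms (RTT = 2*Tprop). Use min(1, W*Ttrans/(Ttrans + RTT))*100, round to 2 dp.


Given: W = 16, Ttrans = 1 ms, RTT = 20 ms (= 2 * Tprop, Tprop = 10 ms)
Cycle time = Ttrans + RTT = 1 + 20 = 21 ms (first packet sent until its ACK returns)
W * Ttrans = 16 * 1 = 16 ms of sending per cycle
W * Ttrans / (Ttrans + RTT) = 16 / 21 = 0.761905
U = min(1, 0.761905) = 0.761905
U% = 76.19%

76.19


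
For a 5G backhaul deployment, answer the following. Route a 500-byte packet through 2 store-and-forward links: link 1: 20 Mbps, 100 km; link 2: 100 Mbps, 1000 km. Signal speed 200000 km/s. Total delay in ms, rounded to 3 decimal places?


Packet = 500 bytes = 4000 bits. Store-and-forward: sum (t_trans + t_prop) per link.
Link 1: t_trans = 4000/(20*10^6) s = 0.2000 ms; t_prop = 100/200000 s = 0.5000 ms; subtotal = 0.7000 ms
Link 2: t_trans = 4000/(100*10^6) s = 0.0400 ms; t_prop = 1000/200000 s = 5.0000 ms; subtotal = 5.0400 ms
End-to-end = 0.7000 + 5.0400 = 5.7400 ms -> 5.740 ms (3 dp)

5.740


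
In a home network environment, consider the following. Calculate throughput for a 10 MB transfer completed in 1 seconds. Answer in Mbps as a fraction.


Given: file = 10 MB, time = 1 s
File in Mb = 10 * 8 = 80 Mb
Throughput = 80 / 1 Mbps
Throughput = 80 Mbps

80


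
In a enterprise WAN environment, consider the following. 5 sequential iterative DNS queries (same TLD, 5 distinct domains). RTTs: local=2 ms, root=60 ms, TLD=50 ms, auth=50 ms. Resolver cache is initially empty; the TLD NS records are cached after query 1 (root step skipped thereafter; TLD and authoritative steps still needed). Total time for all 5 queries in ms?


Lookup 1 (cold cache): local + root + TLD + auth = 2 + 60 + 50 + 50 = 162 ms
Lookups 2..5 (TLD NS cached -> skip root; new domain -> still ask TLD and auth): local + TLD + auth = 2 + 50 + 50 = 102 ms each
Remaining 4 lookups: 4 * 102 = 408 ms
Total = 162 + 408 = 570 ms

570


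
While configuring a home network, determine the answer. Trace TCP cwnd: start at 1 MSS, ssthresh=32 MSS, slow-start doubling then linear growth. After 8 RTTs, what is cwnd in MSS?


RTT 0: cwnd = 1 MSS (initial)
RTT 1: cwnd = 2 MSS (slow start, doubled)
RTT 2: cwnd = 4 MSS (slow start, doubled)
RTT 3: cwnd = 8 MSS (slow start, doubled)
RTT 4: cwnd = 16 MSS (slow start, doubled)
RTT 5: cwnd = 32 MSS (slow start, doubled)
RTT 6: cwnd = 33 MSS (congestion avoidance, +1)
RTT 7: cwnd = 34 MSS (congestion avoidance, +1)
RTT 8: cwnd = 35 MSS (congestion avoidance, +1)

35


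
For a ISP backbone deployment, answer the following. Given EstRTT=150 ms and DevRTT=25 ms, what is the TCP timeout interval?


Given: EstRTT = 150 ms, DevRTT = 25 ms
Timeout = EstRTT + 4 * DevRTT
4 * DevRTT = 4 * 25 = 100
Timeout = 150 + 100 = 250 ms

250


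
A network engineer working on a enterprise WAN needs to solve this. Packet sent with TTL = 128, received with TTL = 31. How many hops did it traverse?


Given: initial TTL = 128, received TTL = 31
Hops = initial TTL - received TTL
Hops = 128 - 31 = 97

97


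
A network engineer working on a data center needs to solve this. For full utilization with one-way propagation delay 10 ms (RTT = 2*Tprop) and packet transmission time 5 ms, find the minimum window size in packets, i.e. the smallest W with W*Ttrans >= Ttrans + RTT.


Given: Ttrans = 5 ms, RTT = 20 ms (= 2 * Tprop, Tprop = 10 ms)
Time until first ACK returns = Ttrans + RTT = 5 + 20 = 25 ms
Need W * Ttrans >= Ttrans + RTT  ->  W >= (Ttrans + RTT) / Ttrans
(Ttrans + RTT) / Ttrans = 25 / 5 = 5
W_min = ceil(5) = 5

5


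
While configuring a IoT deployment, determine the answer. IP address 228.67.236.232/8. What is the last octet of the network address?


Given: IP = 228.67.236.232, prefix = /8
Subnet mask = 255.0.0.0
Last octet of IP: 232
Last octet of mask: 0
Network last octet = 232 AND 0 = 0

0


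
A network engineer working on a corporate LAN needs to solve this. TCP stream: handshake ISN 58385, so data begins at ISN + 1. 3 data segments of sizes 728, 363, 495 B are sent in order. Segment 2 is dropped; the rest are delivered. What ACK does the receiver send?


SYN uses sequence number 58385; first data byte = ISN + 1 = 58386.
Segment 1: SEQ = 58386, len = 728 B, covers [58386, 59113]
Segment 2: SEQ = 59114, len = 363 B, covers [59114, 59476] [LOST]
Segment 3: SEQ = 59477, len = 495 B, covers [59477, 59971]
In-order data received: bytes [58386, 59113] (segments 1..1).
Segment 2 missing -> gap begins at byte 59114; later segments buffered out of order.
Cumulative ACK = next expected in-order byte = 58386 + 728 = 59114

59114


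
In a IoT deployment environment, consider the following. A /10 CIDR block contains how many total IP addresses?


Given: CIDR prefix /10
Host bits = 32 - 10 = 22
Total addresses = 2^22 = 4194304

4194304


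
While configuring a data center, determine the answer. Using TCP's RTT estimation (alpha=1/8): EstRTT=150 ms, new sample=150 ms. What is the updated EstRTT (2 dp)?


Given: EstRTT = 150 ms, SampleRTT = 150 ms, alpha = 1/8
New EstRTT = (1 - alpha) * EstRTT + alpha * SampleRTT
(7/8) * 150 = 131.25
(1/8) * 150 = 18.75
New EstRTT = 131.25 + 18.75 = 150 ms -> 150.00 ms (2 dp)

150.00


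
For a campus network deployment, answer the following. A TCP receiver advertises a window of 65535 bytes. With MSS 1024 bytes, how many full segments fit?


Given: RWND = 65535 bytes, MSS = 1024 bytes
Full segments = floor(RWND / MSS)
Full segments = floor(65535 / 1024)
Full segments = floor(63.999) = 63

63


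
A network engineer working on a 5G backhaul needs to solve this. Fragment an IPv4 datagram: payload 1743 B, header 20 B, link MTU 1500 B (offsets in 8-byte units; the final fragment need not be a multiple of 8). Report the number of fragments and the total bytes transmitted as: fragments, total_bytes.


Max data per non-final fragment = floor((MTU - header)/8)*8 = floor((1500 - 20)/8)*8 = floor(1480/8)*8 = 1480 B
Final fragment needs no 8-byte alignment: it can carry up to MTU - header = 1480 B
Non-final fragments needed = ceil((payload - 1480) / 1480) = ceil(263/1480) = ceil(0.1777) = 1
Number of fragments = 1 + 1 = 2
Fragment sizes (data): 1 * 1480 B + 263 B (last, 263 <= 1480 OK)
Total bytes sent = payload + n_frags * header = 1743 + 2*20 = 1743 + 40 = 1783 B

2, 1783


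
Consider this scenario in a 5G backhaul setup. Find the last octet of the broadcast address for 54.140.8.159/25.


Given: IP = 54.140.8.159, prefix = /25
Host bits = 32 - 25 = 7
Network last octet = 159 AND mask = 128
Host part size = 2^7 - 1 = 127
Broadcast last octet = 128 OR 127 = 255

255


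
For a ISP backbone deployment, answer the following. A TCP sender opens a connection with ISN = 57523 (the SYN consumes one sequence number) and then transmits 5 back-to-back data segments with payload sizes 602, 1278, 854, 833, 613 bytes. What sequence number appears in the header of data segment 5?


The SYN occupies sequence number ISN = 57523, so the first data byte is ISN + 1 = 57524.
SEQ of data segment i = (ISN + 1) + sum of payload sizes of segments 1..i-1.
Segment 1: SEQ = 57524, payload = 602 bytes
Segment 2: SEQ = 58126, payload = 1278 bytes
Segment 3: SEQ = 59404, payload = 854 bytes
Segment 4: SEQ = 60258, payload = 833 bytes
Segment 5: SEQ = 61091, payload = 613 bytes
SEQ of segment 5 = 57524 + 602 + 1278 + 854 + 833 = 61091

61091


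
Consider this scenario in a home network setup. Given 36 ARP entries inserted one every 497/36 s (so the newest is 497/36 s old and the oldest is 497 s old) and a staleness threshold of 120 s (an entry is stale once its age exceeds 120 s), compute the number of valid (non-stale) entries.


Ages are k * 497/36 s for k = 1..36 (spacing = 13.8056 s).
Entry k is valid iff k * 497/36 <= 120 iff k <= 36 * 120 / 497 = 8.6922
n_valid = floor(8.6922) = 8
(n_stale = 36 - 8 = 28)

8


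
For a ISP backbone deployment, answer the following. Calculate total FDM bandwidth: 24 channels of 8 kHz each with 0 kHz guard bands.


Given: 24 channels, 8 kHz each, guard = 0 kHz
Channel bandwidth = 24 * 8 = 192 kHz
Guard bands = 23 gaps * 0 kHz = 0 kHz
Total = 192 + 0 = 192 kHz

192


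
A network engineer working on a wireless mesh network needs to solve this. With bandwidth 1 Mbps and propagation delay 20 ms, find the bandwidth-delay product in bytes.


Given: bandwidth = 1 Mbps, delay = 20 ms
BDP in bits = 1 * 10^6 * 20 / 1000
BDP in bits = 20000
BDP in bytes = 20000 / 8 = 2500

2500


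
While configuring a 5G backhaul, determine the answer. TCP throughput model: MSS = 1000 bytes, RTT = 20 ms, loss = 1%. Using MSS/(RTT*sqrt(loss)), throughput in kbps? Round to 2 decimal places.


Given: MSS = 1000 bytes, RTT = 20 ms, loss = 1%
RTT in seconds = 20 / 1000 = 0.02
Loss rate = 1% = 0.01
sqrt(loss) = sqrt(0.01) = 0.1
Throughput (bytes/s) = 1000 / (0.02 * 0.1) = 500000.0000
Throughput (kbps) = 500000.0000 * 8 / 1000 = 4000.000000 -> 4000.00 kbps (2 dp)

4000.00


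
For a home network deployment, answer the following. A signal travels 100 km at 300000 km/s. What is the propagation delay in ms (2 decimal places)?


Given: distance = 100 km, speed = 300000 km/s
Delay = distance / speed = 100 / 300000 seconds
Delay in ms = 100 * 1000 / 300000
Delay = 0.3333 ms
Rounded to 2 dp = 0.33 ms

0.33


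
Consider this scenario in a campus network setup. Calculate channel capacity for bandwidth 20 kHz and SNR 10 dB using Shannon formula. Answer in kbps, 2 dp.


Given: B = 20 kHz, SNR = 10 dB
SNR linear = 10^(10/10) = 10
1 + SNR = 11
log2(11) = 3.4594316186
C = 20 * 1000 * 3.4594316186 = 69188.6324 bps
C = 69.188632 kbps -> 69.19 kbps (2 dp)

69.19


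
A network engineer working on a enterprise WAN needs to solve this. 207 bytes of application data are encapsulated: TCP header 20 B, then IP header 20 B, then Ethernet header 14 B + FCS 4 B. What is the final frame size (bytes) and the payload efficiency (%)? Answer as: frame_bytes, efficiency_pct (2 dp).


TCP segment = 207 + 20 = 227 B
IP packet = 227 + 20 = 247 B
Ethernet frame = 247 + 14 + 4 = 265 B
Efficiency = app / frame = 207 / 265 = 0.781132 = 78.1132% -> 78.11% (2 dp)

265, 78.11


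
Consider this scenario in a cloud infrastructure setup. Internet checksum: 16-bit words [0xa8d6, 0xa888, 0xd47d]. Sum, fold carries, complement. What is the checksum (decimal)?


Given words: [0xa8d6, 0xa888, 0xd47d]
Step 1: Sum all words
Raw sum = 43222 + 43144 + 54397 = 140763
Step 2: Fold carry: (9691 + 2) = 9693
One's complement = ~9693 & 0xFFFF = 55842

55842


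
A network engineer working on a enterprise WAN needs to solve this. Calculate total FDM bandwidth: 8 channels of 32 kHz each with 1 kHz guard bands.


Given: 8 channels, 32 kHz each, guard = 1 kHz
Channel bandwidth = 8 * 32 = 256 kHz
Guard bands = 7 gaps * 1 kHz = 7 kHz
Total = 256 + 7 = 263 kHz

263


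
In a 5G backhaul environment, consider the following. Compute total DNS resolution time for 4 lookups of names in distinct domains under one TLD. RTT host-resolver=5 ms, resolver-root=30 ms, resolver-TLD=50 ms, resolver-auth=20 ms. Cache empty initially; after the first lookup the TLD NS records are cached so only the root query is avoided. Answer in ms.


Lookup 1 (cold cache): local + root + TLD + auth = 5 + 30 + 50 + 20 = 105 ms
Lookups 2..4 (TLD NS cached -> skip root; new domain -> still ask TLD and auth): local + TLD + auth = 5 + 50 + 20 = 75 ms each
Remaining 3 lookups: 3 * 75 = 225 ms
Total = 105 + 225 = 330 ms

330


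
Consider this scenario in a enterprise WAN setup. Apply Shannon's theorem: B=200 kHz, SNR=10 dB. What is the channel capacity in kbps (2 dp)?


Given: B = 200 kHz, SNR = 10 dB
SNR linear = 10^(10/10) = 10
1 + SNR = 11
log2(11) = 3.4594316186
C = 200 * 1000 * 3.4594316186 = 691886.3237 bps
C = 691.886324 kbps -> 691.89 kbps (2 dp)

691.89


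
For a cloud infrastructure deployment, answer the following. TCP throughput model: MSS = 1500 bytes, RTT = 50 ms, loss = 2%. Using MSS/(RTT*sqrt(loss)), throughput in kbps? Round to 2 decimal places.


Given: MSS = 1500 bytes, RTT = 50 ms, loss = 2%
RTT in seconds = 50 / 1000 = 0.05
Loss rate = 2% = 0.02
sqrt(loss) = sqrt(0.02) = 0.141421356237
Throughput (bytes/s) = 1500 / (0.05 * 0.141421356237) = 212132.0344
Throughput (kbps) = 212132.0344 * 8 / 1000 = 1697.056275 -> 1697.06 kbps (2 dp)

1697.06


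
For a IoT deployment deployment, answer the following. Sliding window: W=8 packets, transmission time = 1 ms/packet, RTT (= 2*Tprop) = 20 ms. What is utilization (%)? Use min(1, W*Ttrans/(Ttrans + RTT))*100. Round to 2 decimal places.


Given: W = 8, Ttrans = 1 ms, RTT = 20 ms (= 2 * Tprop, Tprop = 10 ms)
Cycle time = Ttrans + RTT = 1 + 20 = 21 ms (first packet sent until its ACK returns)
W * Ttrans = 8 * 1 = 8 ms of sending per cycle
W * Ttrans / (Ttrans + RTT) = 8 / 21 = 0.380952
U = min(1, 0.380952) = 0.380952
U% = 38.10%

38.10


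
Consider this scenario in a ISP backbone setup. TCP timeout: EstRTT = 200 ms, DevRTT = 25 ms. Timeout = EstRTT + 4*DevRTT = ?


Given: EstRTT = 200 ms, DevRTT = 25 ms
Timeout = EstRTT + 4 * DevRTT
4 * DevRTT = 4 * 25 = 100
Timeout = 200 + 100 = 300 ms

300


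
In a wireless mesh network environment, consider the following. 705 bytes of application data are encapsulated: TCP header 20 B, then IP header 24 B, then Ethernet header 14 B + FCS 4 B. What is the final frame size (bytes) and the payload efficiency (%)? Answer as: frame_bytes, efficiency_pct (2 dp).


TCP segment = 705 + 20 = 725 B
IP packet = 725 + 24 = 749 B
Ethernet frame = 749 + 14 + 4 = 767 B
Efficiency = app / frame = 705 / 767 = 0.919166 = 91.9166% -> 91.92% (2 dp)

767, 91.92


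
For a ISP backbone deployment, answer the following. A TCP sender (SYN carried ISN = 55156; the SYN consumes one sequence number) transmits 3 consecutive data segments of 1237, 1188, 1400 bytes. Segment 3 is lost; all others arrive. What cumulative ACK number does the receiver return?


SYN uses sequence number 55156; first data byte = ISN + 1 = 55157.
Segment 1: SEQ = 55157, len = 1237 B, covers [55157, 56393]
Segment 2: SEQ = 56394, len = 1188 B, covers [56394, 57581]
Segment 3: SEQ = 57582, len = 1400 B, covers [57582, 58981] [LOST]
In-order data received: bytes [55157, 57581] (segments 1..2).
Segment 3 missing -> gap begins at byte 57582.
Cumulative ACK = next expected in-order byte = 55157 + 1237 + 1188 = 57582

57582


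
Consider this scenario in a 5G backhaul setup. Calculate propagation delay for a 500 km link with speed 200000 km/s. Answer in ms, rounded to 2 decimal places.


Given: distance = 500 km, speed = 200000 km/s
Delay = distance / speed = 500 / 200000 seconds
Delay in ms = 500 * 1000 / 200000
Delay = 2.5000 ms
Rounded to 2 dp = 2.50 ms

2.50


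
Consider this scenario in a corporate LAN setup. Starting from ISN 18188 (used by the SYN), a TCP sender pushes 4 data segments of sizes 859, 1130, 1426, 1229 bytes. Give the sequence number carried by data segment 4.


The SYN occupies sequence number ISN = 18188, so the first data byte is ISN + 1 = 18189.
SEQ of data segment i = (ISN + 1) + sum of payload sizes of segments 1..i-1.
Segment 1: SEQ = 18189, payload = 859 bytes
Segment 2: SEQ = 19048, payload = 1130 bytes
Segment 3: SEQ = 20178, payload = 1426 bytes
Segment 4: SEQ = 21604, payload = 1229 bytes
SEQ of segment 4 = 18189 + 859 + 1130 + 1426 = 21604

21604


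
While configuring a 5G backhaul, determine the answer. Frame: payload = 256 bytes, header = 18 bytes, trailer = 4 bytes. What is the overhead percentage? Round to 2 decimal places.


Given: payload = 256 B, header = 18 B, trailer = 4 B
Overhead bytes = header + trailer = 18 + 4 = 22
Total frame = payload + overhead = 256 + 22 = 278
Overhead % = 22 / 278 * 100 = 7.9137% -> 7.91% (2 dp)

7.91


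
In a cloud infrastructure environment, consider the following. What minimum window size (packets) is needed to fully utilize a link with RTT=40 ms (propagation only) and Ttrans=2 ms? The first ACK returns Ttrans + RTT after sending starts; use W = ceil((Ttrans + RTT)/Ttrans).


Given: Ttrans = 2 ms, RTT = 40 ms (= 2 * Tprop, Tprop = 20 ms)
Time until first ACK returns = Ttrans + RTT = 2 + 40 = 42 ms
Need W * Ttrans >= Ttrans + RTT  ->  W >= (Ttrans + RTT) / Ttrans
(Ttrans + RTT) / Ttrans = 42 / 2 = 21
W_min = ceil(21) = 21

21


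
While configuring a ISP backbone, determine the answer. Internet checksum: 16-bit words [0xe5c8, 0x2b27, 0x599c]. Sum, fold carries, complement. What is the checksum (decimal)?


Given words: [0xe5c8, 0x2b27, 0x599c]
Step 1: Sum all words
Raw sum = 58824 + 11047 + 22940 = 92811
Step 2: Fold carry: (27275 + 1) = 27276
One's complement = ~27276 & 0xFFFF = 38259

38259


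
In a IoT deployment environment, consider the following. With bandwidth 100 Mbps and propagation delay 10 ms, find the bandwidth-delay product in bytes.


Given: bandwidth = 100 Mbps, delay = 10 ms
BDP in bits = 100 * 10^6 * 10 / 1000
BDP in bits = 1000000
BDP in bytes = 1000000 / 8 = 125000

125000


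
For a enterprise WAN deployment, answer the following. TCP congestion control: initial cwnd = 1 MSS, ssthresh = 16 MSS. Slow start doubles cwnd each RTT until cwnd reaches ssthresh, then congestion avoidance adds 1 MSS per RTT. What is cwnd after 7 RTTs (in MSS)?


RTT 0: cwnd = 1 MSS (initial)
RTT 1: cwnd = 2 MSS (slow start, doubled)
RTT 2: cwnd = 4 MSS (slow start, doubled)
RTT 3: cwnd = 8 MSS (slow start, doubled)
RTT 4: cwnd = 16 MSS (slow start, doubled)
RTT 5: cwnd = 17 MSS (congestion avoidance, +1)
RTT 6: cwnd = 18 MSS (congestion avoidance, +1)
RTT 7: cwnd = 19 MSS (congestion avoidance, +1)

19


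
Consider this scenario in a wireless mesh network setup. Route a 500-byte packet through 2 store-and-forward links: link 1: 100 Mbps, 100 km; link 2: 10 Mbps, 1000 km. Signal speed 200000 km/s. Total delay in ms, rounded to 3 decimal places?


Packet = 500 bytes = 4000 bits. Store-and-forward: sum (t_trans + t_prop) per link.
Link 1: t_trans = 4000/(100*10^6) s = 0.0400 ms; t_prop = 100/200000 s = 0.5000 ms; subtotal = 0.5400 ms
Link 2: t_trans = 4000/(10*10^6) s = 0.4000 ms; t_prop = 1000/200000 s = 5.0000 ms; subtotal = 5.4000 ms
End-to-end = 0.5400 + 5.4000 = 5.9400 ms -> 5.940 ms (3 dp)

5.940


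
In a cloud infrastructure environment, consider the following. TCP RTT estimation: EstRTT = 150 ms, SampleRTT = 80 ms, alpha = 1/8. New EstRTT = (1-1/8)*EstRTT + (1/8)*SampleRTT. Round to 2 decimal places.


Given: EstRTT = 150 ms, SampleRTT = 80 ms, alpha = 1/8
New EstRTT = (1 - alpha) * EstRTT + alpha * SampleRTT
(7/8) * 150 = 131.25
(1/8) * 80 = 10
New EstRTT = 131.25 + 10 = 141.25 ms -> 141.25 ms (2 dp)

141.25


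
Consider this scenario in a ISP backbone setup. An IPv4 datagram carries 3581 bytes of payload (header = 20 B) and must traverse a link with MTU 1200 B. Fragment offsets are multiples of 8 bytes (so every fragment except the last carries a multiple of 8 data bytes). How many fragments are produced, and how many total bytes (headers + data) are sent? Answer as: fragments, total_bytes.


Max data per non-final fragment = floor((MTU - header)/8)*8 = floor((1200 - 20)/8)*8 = floor(1180/8)*8 = 1176 B
Final fragment needs no 8-byte alignment: it can carry up to MTU - header = 1180 B
Non-final fragments needed = ceil((payload - 1180) / 1176) = ceil(2401/1176) = ceil(2.0417) = 3
Number of fragments = 3 + 1 = 4
Fragment sizes (data): 3 * 1176 B + 53 B (last, 53 <= 1180 OK)
Total bytes sent = payload + n_frags * header = 3581 + 4*20 = 3581 + 80 = 3661 B

4, 3661


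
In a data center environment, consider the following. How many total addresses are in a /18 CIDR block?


Given: CIDR prefix /18
Host bits = 32 - 18 = 14
Total addresses = 2^14 = 16384

16384


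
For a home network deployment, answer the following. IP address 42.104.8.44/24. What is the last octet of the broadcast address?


Given: IP = 42.104.8.44, prefix = /24
Host bits = 32 - 24 = 8
Network last octet = 44 AND mask = 0
Host part size = 2^8 - 1 = 255
Broadcast last octet = 0 OR 255 = 255

255


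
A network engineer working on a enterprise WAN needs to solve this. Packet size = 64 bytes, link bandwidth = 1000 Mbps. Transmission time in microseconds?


Given: packet = 64 bytes, bandwidth = 1000 Mbps
Packet in bits = 64 * 8 = 512 bits
Bandwidth = 1000 * 10^6 = 1000000000 bps
Time = 512 / 1000000000 seconds
Time in us = 512 * 10^6 / 1000000000 = 0.512

0.512
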